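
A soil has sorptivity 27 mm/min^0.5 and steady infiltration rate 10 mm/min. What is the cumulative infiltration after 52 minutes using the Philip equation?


F = S*sqrt(t) + A*t
F = 27*sqrt(52) + 10*52
F = 27*7.211103 + 520

714.6998 mm


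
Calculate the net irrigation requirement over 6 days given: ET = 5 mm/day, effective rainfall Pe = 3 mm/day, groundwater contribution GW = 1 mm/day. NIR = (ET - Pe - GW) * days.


Daily deficit = ET - Pe - GW = 5 - 3 - 1 = 1 mm/day
NIR = 1 * 6 = 6 mm

6.0000 mm


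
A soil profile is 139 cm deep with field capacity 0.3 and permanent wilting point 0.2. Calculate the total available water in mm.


AWC = (FC - PWP) * d * 10
AWC = (0.3 - 0.2) * 139 * 10
AWC = 0.1000 * 139 * 10

139.0000 mm


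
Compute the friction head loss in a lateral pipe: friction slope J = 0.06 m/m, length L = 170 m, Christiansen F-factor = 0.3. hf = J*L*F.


hf = J * L * F = 0.06 * 170 * 0.3 = 3.0600 m

3.0600 m


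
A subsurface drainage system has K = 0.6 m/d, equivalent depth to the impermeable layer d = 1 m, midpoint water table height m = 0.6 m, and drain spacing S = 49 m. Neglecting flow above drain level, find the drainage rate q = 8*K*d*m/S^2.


q = 8*K*d*m/S^2
q = 8*0.6*1*0.6/49^2
q = 2.8800 / 2401

0.0012 m/d


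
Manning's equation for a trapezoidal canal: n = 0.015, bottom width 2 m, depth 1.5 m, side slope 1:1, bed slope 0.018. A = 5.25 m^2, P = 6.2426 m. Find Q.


R = A/P = 5.25/6.2426 = 0.840996
Q = (1/0.015) * 5.25 * 0.840996^(2/3) * 0.018^0.5

41.8376 m^3/s


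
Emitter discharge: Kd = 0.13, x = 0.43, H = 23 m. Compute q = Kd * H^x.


q = Kd * H^x = 0.13 * 23^0.43 = 0.13 * 3.850729

0.5006 L/h


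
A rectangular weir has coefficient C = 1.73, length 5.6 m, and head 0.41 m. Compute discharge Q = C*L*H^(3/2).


Q = C * L * H^(3/2) = 1.73 * 5.6 * 0.41^1.5 = 1.73 * 5.6 * 0.262528

2.5434 m^3/s


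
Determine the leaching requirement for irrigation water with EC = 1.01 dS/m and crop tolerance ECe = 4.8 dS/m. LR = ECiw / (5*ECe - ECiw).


LR = ECiw / (5*ECe - ECiw)
LR = 1.01 / (5*4.8 - 1.01)
LR = 1.01 / 22.9900

0.0439


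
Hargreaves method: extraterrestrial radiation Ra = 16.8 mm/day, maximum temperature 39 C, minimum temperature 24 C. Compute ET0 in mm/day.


Tmean = (Tmax + Tmin)/2 = (39 + 24)/2 = 31.5
ET0 = 0.0023 * 16.8 * (31.5 + 17.8) * sqrt(39 - 24)
ET0 = 0.0023 * 16.8 * 49.3 * 3.872983

7.3778 mm/day


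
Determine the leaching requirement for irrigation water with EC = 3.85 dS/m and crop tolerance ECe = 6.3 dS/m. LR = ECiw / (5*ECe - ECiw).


LR = ECiw / (5*ECe - ECiw)
LR = 3.85 / (5*6.3 - 3.85)
LR = 3.85 / 27.6500

0.1392


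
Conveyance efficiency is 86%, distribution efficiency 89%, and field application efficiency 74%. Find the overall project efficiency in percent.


Ec = 0.86, Eb = 0.89, Ea = 0.74
E = 0.86 * 0.89 * 0.74 * 100 = 56.6396%

56.6396 %


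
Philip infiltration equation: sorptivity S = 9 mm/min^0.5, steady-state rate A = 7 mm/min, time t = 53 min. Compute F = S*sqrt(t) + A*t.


F = S*sqrt(t) + A*t
F = 9*sqrt(53) + 7*53
F = 9*7.280110 + 371

436.5210 mm


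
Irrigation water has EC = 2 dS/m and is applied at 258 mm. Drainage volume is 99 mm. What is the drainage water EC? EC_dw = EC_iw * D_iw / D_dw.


EC_dw = EC_iw * D_iw / D_dw
EC_dw = 2 * 258 / 99
EC_dw = 516 / 99

5.2121 dS/m


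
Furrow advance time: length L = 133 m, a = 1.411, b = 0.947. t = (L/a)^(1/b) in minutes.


t = (L/a)^(1/b)
t = (133/1.411)^(1/0.947)
t = 94.259391^(1/0.947)

121.5682 min


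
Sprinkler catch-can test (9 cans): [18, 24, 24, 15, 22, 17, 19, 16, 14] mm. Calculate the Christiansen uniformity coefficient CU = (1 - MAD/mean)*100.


mean = 18.777778 mm
MAD = 3.086420 mm
CU = (1 - 3.086420/18.777778)*100

83.5634 %


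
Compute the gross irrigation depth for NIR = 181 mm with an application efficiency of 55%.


Ea = 55% = 0.55
GID = NIR / Ea = 181 / 0.55 = 329.0909 mm

329.0909 mm


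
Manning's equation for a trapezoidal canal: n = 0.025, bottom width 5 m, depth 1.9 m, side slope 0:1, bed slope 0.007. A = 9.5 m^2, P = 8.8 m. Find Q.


R = A/P = 9.5/8.8 = 1.079545
Q = (1/0.025) * 9.5 * 1.079545^(2/3) * 0.007^0.5

33.4575 m^3/s


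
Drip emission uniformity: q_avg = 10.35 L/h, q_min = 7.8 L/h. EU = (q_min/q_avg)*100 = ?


EU = (q_min/q_avg)*100 = (7.8/10.35)*100 = 75.3623%

75.3623 %


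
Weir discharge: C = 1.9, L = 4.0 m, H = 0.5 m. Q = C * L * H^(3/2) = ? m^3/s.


Q = C * L * H^(3/2) = 1.9 * 4.0 * 0.5^1.5 = 1.9 * 4.0 * 0.353553

2.6870 m^3/s


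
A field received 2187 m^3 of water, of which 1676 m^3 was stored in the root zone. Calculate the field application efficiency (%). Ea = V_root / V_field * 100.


Ea = V_root / V_field * 100 = 1676 / 2187 * 100 = 76.6347%

76.6347 %


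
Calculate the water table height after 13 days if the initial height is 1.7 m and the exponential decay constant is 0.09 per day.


m = m0 * exp(-k*t)
m = 1.7 * exp(-0.09 * 13)
m = 1.7 * exp(-1.1700)

0.5276 m


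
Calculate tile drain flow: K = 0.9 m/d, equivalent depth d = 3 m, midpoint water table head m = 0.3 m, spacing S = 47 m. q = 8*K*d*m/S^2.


q = 8*K*d*m/S^2
q = 8*0.9*3*0.3/47^2
q = 6.4800 / 2209

0.0029 m/d


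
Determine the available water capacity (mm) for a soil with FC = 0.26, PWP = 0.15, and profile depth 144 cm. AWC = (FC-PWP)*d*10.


AWC = (FC - PWP) * d * 10
AWC = (0.26 - 0.15) * 144 * 10
AWC = 0.1100 * 144 * 10

158.4000 mm


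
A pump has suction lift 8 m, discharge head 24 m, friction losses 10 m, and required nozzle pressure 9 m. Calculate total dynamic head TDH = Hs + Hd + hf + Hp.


TDH = Hs + Hd + hf + Hp = 8 + 24 + 10 + 9 = 51

51 m


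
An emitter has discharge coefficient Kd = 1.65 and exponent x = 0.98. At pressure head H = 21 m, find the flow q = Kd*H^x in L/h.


q = Kd * H^x = 1.65 * 21^0.98 = 1.65 * 19.759453

32.6031 L/h


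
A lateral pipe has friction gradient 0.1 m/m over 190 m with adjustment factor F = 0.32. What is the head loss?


hf = J * L * F = 0.1 * 190 * 0.32 = 6.0800 m

6.0800 m


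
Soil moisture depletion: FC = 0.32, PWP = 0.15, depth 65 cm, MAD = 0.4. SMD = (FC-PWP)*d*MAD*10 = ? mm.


SMD = (FC - PWP) * d * MAD * 10
SMD = (0.32 - 0.15) * 65 * 0.4 * 10
SMD = 0.1700 * 65 * 0.4 * 10

44.2000 mm


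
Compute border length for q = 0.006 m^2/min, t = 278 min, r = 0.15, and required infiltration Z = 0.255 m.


L = q*t/((1+r)*Z)
L = 0.006*278/((1+0.15)*0.255)
L = 1.668/0.29325

5.6880 m


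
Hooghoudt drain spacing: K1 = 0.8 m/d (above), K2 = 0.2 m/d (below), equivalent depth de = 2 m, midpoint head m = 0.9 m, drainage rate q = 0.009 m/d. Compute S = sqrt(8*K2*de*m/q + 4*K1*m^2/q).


S^2 = 8*K2*de*m/q + 4*K1*m^2/q
S^2 = 8*0.2*2*0.9/0.009 + 4*0.8*0.9^2/0.009
S = sqrt(608.0000)

24.6577 m


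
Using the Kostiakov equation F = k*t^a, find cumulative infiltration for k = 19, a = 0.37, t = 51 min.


F = k * t^a = 19 * 51^0.37
F = 19 * 4.283522

81.3869 mm


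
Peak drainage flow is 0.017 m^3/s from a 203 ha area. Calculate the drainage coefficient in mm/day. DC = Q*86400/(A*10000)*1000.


DC = Q * 86400 / (A * 10000) * 1000
DC = 0.017 * 86400 / (203 * 10000) * 1000
DC = 1468800.0000 / 2030000

0.7235 mm/day


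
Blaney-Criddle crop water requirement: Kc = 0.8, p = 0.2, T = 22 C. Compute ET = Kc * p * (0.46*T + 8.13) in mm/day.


ET = Kc * p * (0.46*T + 8.13)
ET = 0.8 * 0.2 * (0.46*22 + 8.13)
ET = 0.8 * 0.2 * 18.2500

2.9200 mm/day


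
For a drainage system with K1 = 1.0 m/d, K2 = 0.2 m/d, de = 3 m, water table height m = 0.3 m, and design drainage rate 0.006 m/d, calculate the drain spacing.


S^2 = 8*K2*de*m/q + 4*K1*m^2/q
S^2 = 8*0.2*3*0.3/0.006 + 4*1.0*0.3^2/0.006
S = sqrt(300.0000)

17.3205 m


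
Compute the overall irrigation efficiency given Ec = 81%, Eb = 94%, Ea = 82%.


Ec = 0.81, Eb = 0.94, Ea = 0.82
E = 0.81 * 0.94 * 0.82 * 100 = 62.4348%

62.4348 %


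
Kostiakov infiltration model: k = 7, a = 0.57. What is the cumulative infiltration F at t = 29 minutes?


F = k * t^a = 7 * 29^0.57
F = 7 * 6.816585

47.7161 mm


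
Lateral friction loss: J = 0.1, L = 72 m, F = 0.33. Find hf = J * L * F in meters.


hf = J * L * F = 0.1 * 72 * 0.33 = 2.3760 m

2.3760 m


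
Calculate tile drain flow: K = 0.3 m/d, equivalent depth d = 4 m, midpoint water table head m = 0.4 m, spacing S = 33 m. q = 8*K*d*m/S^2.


q = 8*K*d*m/S^2
q = 8*0.3*4*0.4/33^2
q = 3.8400 / 1089

0.0035 m/d


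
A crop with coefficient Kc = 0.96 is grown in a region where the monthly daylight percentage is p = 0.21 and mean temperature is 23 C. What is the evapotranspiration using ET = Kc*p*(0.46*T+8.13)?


ET = Kc * p * (0.46*T + 8.13)
ET = 0.96 * 0.21 * (0.46*23 + 8.13)
ET = 0.96 * 0.21 * 18.7100

3.7719 mm/day


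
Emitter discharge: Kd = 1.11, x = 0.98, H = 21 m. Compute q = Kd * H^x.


q = Kd * H^x = 1.11 * 21^0.98 = 1.11 * 19.759453

21.9330 L/h


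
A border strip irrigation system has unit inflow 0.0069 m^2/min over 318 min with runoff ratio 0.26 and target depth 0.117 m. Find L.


L = q*t/((1+r)*Z)
L = 0.0069*318/((1+0.26)*0.117)
L = 2.1942/0.14742

14.8840 m


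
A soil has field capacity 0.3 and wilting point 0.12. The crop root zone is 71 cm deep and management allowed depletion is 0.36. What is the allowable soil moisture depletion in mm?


SMD = (FC - PWP) * d * MAD * 10
SMD = (0.3 - 0.12) * 71 * 0.36 * 10
SMD = 0.1800 * 71 * 0.36 * 10

46.0080 mm


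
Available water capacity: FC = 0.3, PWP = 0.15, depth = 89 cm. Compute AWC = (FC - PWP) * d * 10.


AWC = (FC - PWP) * d * 10
AWC = (0.3 - 0.15) * 89 * 10
AWC = 0.1500 * 89 * 10

133.5000 mm


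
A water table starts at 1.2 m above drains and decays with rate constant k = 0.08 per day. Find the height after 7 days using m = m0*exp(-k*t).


m = m0 * exp(-k*t)
m = 1.2 * exp(-0.08 * 7)
m = 1.2 * exp(-0.5600)

0.6855 m


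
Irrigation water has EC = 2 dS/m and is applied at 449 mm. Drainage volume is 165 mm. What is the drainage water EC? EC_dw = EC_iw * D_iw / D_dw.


EC_dw = EC_iw * D_iw / D_dw
EC_dw = 2 * 449 / 165
EC_dw = 898 / 165

5.4424 dS/m


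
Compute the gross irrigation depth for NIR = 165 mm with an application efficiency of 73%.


Ea = 73% = 0.73
GID = NIR / Ea = 165 / 0.73 = 226.0274 mm

226.0274 mm


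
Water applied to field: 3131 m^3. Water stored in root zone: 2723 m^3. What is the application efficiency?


Ea = V_root / V_field * 100 = 2723 / 3131 * 100 = 86.9690%

86.9690 %


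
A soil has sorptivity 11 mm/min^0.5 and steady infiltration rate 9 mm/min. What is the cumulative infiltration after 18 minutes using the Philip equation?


F = S*sqrt(t) + A*t
F = 11*sqrt(18) + 9*18
F = 11*4.242641 + 162

208.6691 mm


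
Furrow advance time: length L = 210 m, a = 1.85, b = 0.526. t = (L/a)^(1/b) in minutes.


t = (L/a)^(1/b)
t = (210/1.85)^(1/0.526)
t = 113.513514^(1/0.526)

8071.1337 min


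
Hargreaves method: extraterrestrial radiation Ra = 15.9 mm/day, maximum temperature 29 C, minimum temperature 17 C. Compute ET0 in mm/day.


Tmean = (Tmax + Tmin)/2 = (29 + 17)/2 = 23.0
ET0 = 0.0023 * 15.9 * (23.0 + 17.8) * sqrt(29 - 17)
ET0 = 0.0023 * 15.9 * 40.8 * 3.464102

5.1686 mm/day


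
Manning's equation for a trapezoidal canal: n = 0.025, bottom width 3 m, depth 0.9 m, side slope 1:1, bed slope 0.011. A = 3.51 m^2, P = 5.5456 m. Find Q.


R = A/P = 3.51/5.5456 = 0.632934
Q = (1/0.025) * 3.51 * 0.632934^(2/3) * 0.011^0.5

10.8551 m^3/s


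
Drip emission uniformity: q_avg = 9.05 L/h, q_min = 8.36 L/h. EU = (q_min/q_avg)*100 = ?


EU = (q_min/q_avg)*100 = (8.36/9.05)*100 = 92.3757%

92.3757 %


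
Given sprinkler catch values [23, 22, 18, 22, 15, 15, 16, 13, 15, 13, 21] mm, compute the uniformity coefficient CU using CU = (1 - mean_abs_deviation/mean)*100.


mean = 17.545455 mm
MAD = 3.322314 mm
CU = (1 - 3.322314/17.545455)*100

81.0645 %


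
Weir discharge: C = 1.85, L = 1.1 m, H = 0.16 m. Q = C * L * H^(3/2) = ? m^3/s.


Q = C * L * H^(3/2) = 1.85 * 1.1 * 0.16^1.5 = 1.85 * 1.1 * 0.064000

0.1302 m^3/s


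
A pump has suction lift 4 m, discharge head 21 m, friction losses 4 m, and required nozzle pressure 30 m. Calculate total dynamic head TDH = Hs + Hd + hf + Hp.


TDH = Hs + Hd + hf + Hp = 4 + 21 + 4 + 30 = 59

59 m


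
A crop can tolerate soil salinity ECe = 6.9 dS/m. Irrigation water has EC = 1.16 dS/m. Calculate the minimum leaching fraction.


LR = ECiw / (5*ECe - ECiw)
LR = 1.16 / (5*6.9 - 1.16)
LR = 1.16 / 33.3400

0.0348


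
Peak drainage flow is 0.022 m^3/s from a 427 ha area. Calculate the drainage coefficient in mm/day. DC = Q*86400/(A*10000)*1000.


DC = Q * 86400 / (A * 10000) * 1000
DC = 0.022 * 86400 / (427 * 10000) * 1000
DC = 1900800.0000 / 4270000

0.4452 mm/day


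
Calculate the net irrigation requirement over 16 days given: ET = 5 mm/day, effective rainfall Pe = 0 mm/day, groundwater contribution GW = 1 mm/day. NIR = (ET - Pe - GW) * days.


Daily deficit = ET - Pe - GW = 5 - 0 - 1 = 4 mm/day
NIR = 4 * 16 = 64 mm

64.0000 mm


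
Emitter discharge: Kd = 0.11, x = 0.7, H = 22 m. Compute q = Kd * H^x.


q = Kd * H^x = 0.11 * 22^0.7 = 0.11 * 8.703539

0.9574 L/h


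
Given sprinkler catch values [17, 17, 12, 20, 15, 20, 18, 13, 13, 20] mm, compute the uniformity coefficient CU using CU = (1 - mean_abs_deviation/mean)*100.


mean = 16.500000 mm
MAD = 2.600000 mm
CU = (1 - 2.600000/16.500000)*100

84.2424 %


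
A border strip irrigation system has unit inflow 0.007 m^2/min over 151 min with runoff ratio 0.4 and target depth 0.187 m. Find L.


L = q*t/((1+r)*Z)
L = 0.007*151/((1+0.4)*0.187)
L = 1.057/0.2618

4.0374 m


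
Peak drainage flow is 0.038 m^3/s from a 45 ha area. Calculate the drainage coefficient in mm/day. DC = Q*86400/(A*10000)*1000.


DC = Q * 86400 / (A * 10000) * 1000
DC = 0.038 * 86400 / (45 * 10000) * 1000
DC = 3283200.0000 / 450000

7.2960 mm/day


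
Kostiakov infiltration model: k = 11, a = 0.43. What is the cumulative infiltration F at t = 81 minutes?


F = k * t^a = 11 * 81^0.43
F = 11 * 6.616808

72.7849 mm


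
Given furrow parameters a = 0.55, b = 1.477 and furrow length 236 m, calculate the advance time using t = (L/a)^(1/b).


t = (L/a)^(1/b)
t = (236/0.55)^(1/1.477)
t = 429.090909^(1/1.477)

60.5846 min


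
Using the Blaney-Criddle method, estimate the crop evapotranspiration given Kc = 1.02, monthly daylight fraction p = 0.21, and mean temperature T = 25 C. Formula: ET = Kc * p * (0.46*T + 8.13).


ET = Kc * p * (0.46*T + 8.13)
ET = 1.02 * 0.21 * (0.46*25 + 8.13)
ET = 1.02 * 0.21 * 19.6300

4.2047 mm/day


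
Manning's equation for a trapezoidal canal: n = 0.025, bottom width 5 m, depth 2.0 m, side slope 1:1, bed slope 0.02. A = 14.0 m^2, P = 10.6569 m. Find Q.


R = A/P = 14.0/10.6569 = 1.313703
Q = (1/0.025) * 14.0 * 1.313703^(2/3) * 0.02^0.5

94.9951 m^3/s


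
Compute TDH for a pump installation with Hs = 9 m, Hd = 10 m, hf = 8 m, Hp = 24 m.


TDH = Hs + Hd + hf + Hp = 9 + 10 + 8 + 24 = 51

51 m


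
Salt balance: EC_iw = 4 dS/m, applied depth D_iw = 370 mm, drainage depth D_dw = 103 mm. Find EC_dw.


EC_dw = EC_iw * D_iw / D_dw
EC_dw = 4 * 370 / 103
EC_dw = 1480 / 103

14.3689 dS/m


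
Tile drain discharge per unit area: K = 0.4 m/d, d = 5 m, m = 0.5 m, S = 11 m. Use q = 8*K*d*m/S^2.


q = 8*K*d*m/S^2
q = 8*0.4*5*0.5/11^2
q = 8.0000 / 121

0.0661 m/d


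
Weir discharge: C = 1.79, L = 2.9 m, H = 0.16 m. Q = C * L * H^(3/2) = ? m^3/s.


Q = C * L * H^(3/2) = 1.79 * 2.9 * 0.16^1.5 = 1.79 * 2.9 * 0.064000

0.3322 m^3/s


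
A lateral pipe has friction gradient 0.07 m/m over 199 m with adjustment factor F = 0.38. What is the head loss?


hf = J * L * F = 0.07 * 199 * 0.38 = 5.2934 m

5.2934 m


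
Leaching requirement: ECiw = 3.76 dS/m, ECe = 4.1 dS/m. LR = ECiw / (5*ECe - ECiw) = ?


LR = ECiw / (5*ECe - ECiw)
LR = 3.76 / (5*4.1 - 3.76)
LR = 3.76 / 16.7400

0.2246


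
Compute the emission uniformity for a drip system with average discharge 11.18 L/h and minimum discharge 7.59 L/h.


EU = (q_min/q_avg)*100 = (7.59/11.18)*100 = 67.8891%

67.8891 %


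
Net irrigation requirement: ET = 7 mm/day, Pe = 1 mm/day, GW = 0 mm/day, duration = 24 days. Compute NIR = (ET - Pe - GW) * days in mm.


Daily deficit = ET - Pe - GW = 7 - 1 - 0 = 6 mm/day
NIR = 6 * 24 = 144 mm

144.0000 mm


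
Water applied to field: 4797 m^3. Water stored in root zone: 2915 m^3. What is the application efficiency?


Ea = V_root / V_field * 100 = 2915 / 4797 * 100 = 60.7671%

60.7671 %


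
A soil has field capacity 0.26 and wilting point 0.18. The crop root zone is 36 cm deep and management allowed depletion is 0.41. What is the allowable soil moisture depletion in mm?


SMD = (FC - PWP) * d * MAD * 10
SMD = (0.26 - 0.18) * 36 * 0.41 * 10
SMD = 0.0800 * 36 * 0.41 * 10

11.8080 mm


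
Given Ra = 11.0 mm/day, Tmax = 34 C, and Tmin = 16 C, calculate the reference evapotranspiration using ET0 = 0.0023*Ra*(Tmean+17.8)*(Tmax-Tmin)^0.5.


Tmean = (Tmax + Tmin)/2 = (34 + 16)/2 = 25.0
ET0 = 0.0023 * 11.0 * (25.0 + 17.8) * sqrt(34 - 16)
ET0 = 0.0023 * 11.0 * 42.8 * 4.242641

4.5941 mm/day


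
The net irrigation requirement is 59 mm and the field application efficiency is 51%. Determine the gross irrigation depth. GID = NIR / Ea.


Ea = 51% = 0.51
GID = NIR / Ea = 59 / 0.51 = 115.6863 mm

115.6863 mm


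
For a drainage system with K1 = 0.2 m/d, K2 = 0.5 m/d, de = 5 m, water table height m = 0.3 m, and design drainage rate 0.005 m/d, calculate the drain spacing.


S^2 = 8*K2*de*m/q + 4*K1*m^2/q
S^2 = 8*0.5*5*0.3/0.005 + 4*0.2*0.3^2/0.005
S = sqrt(1214.4000)

34.8482 m


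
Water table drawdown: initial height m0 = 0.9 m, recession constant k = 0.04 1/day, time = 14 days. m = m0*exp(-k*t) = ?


m = m0 * exp(-k*t)
m = 0.9 * exp(-0.04 * 14)
m = 0.9 * exp(-0.5600)

0.5141 m


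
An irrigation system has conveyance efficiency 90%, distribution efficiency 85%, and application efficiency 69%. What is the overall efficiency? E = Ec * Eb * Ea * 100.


Ec = 0.9, Eb = 0.85, Ea = 0.69
E = 0.9 * 0.85 * 0.69 * 100 = 52.7850%

52.7850 %


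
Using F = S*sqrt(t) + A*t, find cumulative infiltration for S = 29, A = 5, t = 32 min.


F = S*sqrt(t) + A*t
F = 29*sqrt(32) + 5*32
F = 29*5.656854 + 160

324.0488 mm


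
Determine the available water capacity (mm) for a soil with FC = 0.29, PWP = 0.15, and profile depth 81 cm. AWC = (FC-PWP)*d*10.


AWC = (FC - PWP) * d * 10
AWC = (0.29 - 0.15) * 81 * 10
AWC = 0.1400 * 81 * 10

113.4000 mm


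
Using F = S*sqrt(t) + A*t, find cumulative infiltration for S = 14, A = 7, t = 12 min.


F = S*sqrt(t) + A*t
F = 14*sqrt(12) + 7*12
F = 14*3.464102 + 84

132.4974 mm


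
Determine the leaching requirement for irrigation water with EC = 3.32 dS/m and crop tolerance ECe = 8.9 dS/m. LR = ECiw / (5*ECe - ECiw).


LR = ECiw / (5*ECe - ECiw)
LR = 3.32 / (5*8.9 - 3.32)
LR = 3.32 / 41.1800

0.0806


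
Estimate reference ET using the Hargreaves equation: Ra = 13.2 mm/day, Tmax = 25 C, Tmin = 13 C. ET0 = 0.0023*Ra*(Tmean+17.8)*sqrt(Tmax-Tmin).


Tmean = (Tmax + Tmin)/2 = (25 + 13)/2 = 19.0
ET0 = 0.0023 * 13.2 * (19.0 + 17.8) * sqrt(25 - 13)
ET0 = 0.0023 * 13.2 * 36.8 * 3.464102

3.8703 mm/day


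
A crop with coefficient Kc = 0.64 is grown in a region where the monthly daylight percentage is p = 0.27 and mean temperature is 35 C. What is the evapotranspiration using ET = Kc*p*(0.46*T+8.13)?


ET = Kc * p * (0.46*T + 8.13)
ET = 0.64 * 0.27 * (0.46*35 + 8.13)
ET = 0.64 * 0.27 * 24.2300

4.1869 mm/day


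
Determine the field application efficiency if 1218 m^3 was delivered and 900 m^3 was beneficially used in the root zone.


Ea = V_root / V_field * 100 = 900 / 1218 * 100 = 73.8916%

73.8916 %


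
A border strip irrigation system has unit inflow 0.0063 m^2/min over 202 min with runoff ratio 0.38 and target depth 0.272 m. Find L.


L = q*t/((1+r)*Z)
L = 0.0063*202/((1+0.38)*0.272)
L = 1.2726/0.37536

3.3903 m


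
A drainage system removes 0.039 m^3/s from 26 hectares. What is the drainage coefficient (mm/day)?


DC = Q * 86400 / (A * 10000) * 1000
DC = 0.039 * 86400 / (26 * 10000) * 1000
DC = 3369600.0000 / 260000

12.9600 mm/day


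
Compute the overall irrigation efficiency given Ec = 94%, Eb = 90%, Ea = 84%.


Ec = 0.94, Eb = 0.9, Ea = 0.84
E = 0.94 * 0.9 * 0.84 * 100 = 71.0640%

71.0640 %


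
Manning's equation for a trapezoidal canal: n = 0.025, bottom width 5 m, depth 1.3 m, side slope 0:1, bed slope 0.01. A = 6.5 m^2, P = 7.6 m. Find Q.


R = A/P = 6.5/7.6 = 0.855263
Q = (1/0.025) * 6.5 * 0.855263^(2/3) * 0.01^0.5

23.4264 m^3/s


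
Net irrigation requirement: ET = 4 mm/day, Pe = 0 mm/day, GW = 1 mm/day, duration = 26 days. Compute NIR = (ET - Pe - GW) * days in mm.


Daily deficit = ET - Pe - GW = 4 - 0 - 1 = 3 mm/day
NIR = 3 * 26 = 78 mm

78.0000 mm


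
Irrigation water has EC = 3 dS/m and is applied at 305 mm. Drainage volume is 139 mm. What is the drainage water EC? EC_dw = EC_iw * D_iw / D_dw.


EC_dw = EC_iw * D_iw / D_dw
EC_dw = 3 * 305 / 139
EC_dw = 915 / 139

6.5827 dS/m


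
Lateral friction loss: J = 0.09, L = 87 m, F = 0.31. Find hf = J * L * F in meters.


hf = J * L * F = 0.09 * 87 * 0.31 = 2.4273 m

2.4273 m


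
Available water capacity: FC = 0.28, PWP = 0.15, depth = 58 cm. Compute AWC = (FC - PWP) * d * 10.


AWC = (FC - PWP) * d * 10
AWC = (0.28 - 0.15) * 58 * 10
AWC = 0.1300 * 58 * 10

75.4000 mm


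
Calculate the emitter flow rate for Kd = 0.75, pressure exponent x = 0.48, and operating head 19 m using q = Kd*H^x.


q = Kd * H^x = 0.75 * 19^0.48 = 0.75 * 4.109621

3.0822 L/h


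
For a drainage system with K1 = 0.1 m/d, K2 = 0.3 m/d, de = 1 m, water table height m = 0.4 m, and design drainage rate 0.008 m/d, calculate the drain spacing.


S^2 = 8*K2*de*m/q + 4*K1*m^2/q
S^2 = 8*0.3*1*0.4/0.008 + 4*0.1*0.4^2/0.008
S = sqrt(128.0000)

11.3137 m


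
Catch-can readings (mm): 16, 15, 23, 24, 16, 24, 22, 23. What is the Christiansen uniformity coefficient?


mean = 20.375000 mm
MAD = 3.531250 mm
CU = (1 - 3.531250/20.375000)*100

82.6687 %


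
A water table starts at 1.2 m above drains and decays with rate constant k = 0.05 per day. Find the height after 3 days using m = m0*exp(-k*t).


m = m0 * exp(-k*t)
m = 1.2 * exp(-0.05 * 3)
m = 1.2 * exp(-0.1500)

1.0328 m


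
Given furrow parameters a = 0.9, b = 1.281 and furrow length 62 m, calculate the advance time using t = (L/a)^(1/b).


t = (L/a)^(1/b)
t = (62/0.9)^(1/1.281)
t = 68.888889^(1/1.281)

27.2228 min


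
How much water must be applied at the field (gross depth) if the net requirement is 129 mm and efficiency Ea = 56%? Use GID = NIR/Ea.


Ea = 56% = 0.56
GID = NIR / Ea = 129 / 0.56 = 230.3571 mm

230.3571 mm


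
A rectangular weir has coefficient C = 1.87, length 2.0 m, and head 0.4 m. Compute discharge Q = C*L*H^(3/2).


Q = C * L * H^(3/2) = 1.87 * 2.0 * 0.4^1.5 = 1.87 * 2.0 * 0.252982

0.9462 m^3/s


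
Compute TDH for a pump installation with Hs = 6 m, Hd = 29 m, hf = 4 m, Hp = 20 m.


TDH = Hs + Hd + hf + Hp = 6 + 29 + 4 + 20 = 59

59 m


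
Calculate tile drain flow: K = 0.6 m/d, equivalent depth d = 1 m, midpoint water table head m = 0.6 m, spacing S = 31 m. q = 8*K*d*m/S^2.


q = 8*K*d*m/S^2
q = 8*0.6*1*0.6/31^2
q = 2.8800 / 961

0.0030 m/d


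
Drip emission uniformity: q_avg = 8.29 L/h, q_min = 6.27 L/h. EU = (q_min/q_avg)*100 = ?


EU = (q_min/q_avg)*100 = (6.27/8.29)*100 = 75.6333%

75.6333 %


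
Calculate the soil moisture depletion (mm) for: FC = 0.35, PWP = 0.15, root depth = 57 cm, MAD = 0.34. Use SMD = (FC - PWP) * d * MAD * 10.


SMD = (FC - PWP) * d * MAD * 10
SMD = (0.35 - 0.15) * 57 * 0.34 * 10
SMD = 0.2000 * 57 * 0.34 * 10

38.7600 mm


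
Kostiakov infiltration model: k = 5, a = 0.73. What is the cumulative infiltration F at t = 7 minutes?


F = k * t^a = 5 * 7^0.73
F = 5 * 4.139249

20.6962 mm


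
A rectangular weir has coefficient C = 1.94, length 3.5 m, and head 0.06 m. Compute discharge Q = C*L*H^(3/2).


Q = C * L * H^(3/2) = 1.94 * 3.5 * 0.06^1.5 = 1.94 * 3.5 * 0.014697

0.0998 m^3/s


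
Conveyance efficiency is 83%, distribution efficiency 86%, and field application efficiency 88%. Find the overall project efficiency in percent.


Ec = 0.83, Eb = 0.86, Ea = 0.88
E = 0.83 * 0.86 * 0.88 * 100 = 62.8144%

62.8144 %


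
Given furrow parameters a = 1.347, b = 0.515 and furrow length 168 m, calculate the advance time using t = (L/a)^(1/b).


t = (L/a)^(1/b)
t = (168/1.347)^(1/0.515)
t = 124.721604^(1/0.515)

11743.2873 min


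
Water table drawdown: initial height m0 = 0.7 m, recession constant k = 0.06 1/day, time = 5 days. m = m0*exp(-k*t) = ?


m = m0 * exp(-k*t)
m = 0.7 * exp(-0.06 * 5)
m = 0.7 * exp(-0.3000)

0.5186 m


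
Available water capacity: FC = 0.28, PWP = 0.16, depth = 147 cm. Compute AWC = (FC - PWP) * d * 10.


AWC = (FC - PWP) * d * 10
AWC = (0.28 - 0.16) * 147 * 10
AWC = 0.1200 * 147 * 10

176.4000 mm


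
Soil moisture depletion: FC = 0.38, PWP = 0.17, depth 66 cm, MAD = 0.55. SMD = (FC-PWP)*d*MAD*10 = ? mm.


SMD = (FC - PWP) * d * MAD * 10
SMD = (0.38 - 0.17) * 66 * 0.55 * 10
SMD = 0.2100 * 66 * 0.55 * 10

76.2300 mm


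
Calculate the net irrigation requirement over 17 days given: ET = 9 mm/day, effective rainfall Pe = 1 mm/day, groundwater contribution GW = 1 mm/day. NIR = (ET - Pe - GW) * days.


Daily deficit = ET - Pe - GW = 9 - 1 - 1 = 7 mm/day
NIR = 7 * 17 = 119 mm

119.0000 mm


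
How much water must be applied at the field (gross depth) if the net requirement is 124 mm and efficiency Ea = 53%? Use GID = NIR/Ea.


Ea = 53% = 0.53
GID = NIR / Ea = 124 / 0.53 = 233.9623 mm

233.9623 mm


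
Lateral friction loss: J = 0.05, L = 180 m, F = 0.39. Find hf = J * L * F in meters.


hf = J * L * F = 0.05 * 180 * 0.39 = 3.5100 m

3.5100 m


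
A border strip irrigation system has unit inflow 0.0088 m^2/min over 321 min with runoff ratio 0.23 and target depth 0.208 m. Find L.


L = q*t/((1+r)*Z)
L = 0.0088*321/((1+0.23)*0.208)
L = 2.8248/0.25584

11.0413 m


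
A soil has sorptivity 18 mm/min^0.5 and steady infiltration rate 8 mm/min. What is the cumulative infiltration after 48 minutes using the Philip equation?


F = S*sqrt(t) + A*t
F = 18*sqrt(48) + 8*48
F = 18*6.928203 + 384

508.7077 mm


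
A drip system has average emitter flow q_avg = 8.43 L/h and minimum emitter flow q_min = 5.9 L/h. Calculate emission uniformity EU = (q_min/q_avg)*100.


EU = (q_min/q_avg)*100 = (5.9/8.43)*100 = 69.9881%

69.9881 %


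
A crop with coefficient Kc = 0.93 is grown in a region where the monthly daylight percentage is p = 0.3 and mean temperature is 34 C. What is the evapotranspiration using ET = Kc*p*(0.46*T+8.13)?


ET = Kc * p * (0.46*T + 8.13)
ET = 0.93 * 0.3 * (0.46*34 + 8.13)
ET = 0.93 * 0.3 * 23.7700

6.6318 mm/day


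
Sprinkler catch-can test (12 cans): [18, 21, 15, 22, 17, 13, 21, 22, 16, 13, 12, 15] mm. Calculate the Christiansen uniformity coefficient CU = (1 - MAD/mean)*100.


mean = 17.083333 mm
MAD = 3.097222 mm
CU = (1 - 3.097222/17.083333)*100

81.8699 %


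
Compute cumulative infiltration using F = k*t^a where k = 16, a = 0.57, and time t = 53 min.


F = k * t^a = 16 * 53^0.57
F = 16 * 9.612520

153.8003 mm


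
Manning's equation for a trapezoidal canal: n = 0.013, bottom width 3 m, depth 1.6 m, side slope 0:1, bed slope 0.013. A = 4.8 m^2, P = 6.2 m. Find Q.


R = A/P = 4.8/6.2 = 0.774194
Q = (1/0.013) * 4.8 * 0.774194^(2/3) * 0.013^0.5

35.4952 m^3/s


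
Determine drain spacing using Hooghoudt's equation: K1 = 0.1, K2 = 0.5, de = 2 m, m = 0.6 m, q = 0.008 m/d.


S^2 = 8*K2*de*m/q + 4*K1*m^2/q
S^2 = 8*0.5*2*0.6/0.008 + 4*0.1*0.6^2/0.008
S = sqrt(618.0000)

24.8596 m


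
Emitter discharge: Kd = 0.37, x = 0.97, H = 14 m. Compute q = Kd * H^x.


q = Kd * H^x = 0.37 * 14^0.97 = 0.37 * 12.934338

4.7857 L/h


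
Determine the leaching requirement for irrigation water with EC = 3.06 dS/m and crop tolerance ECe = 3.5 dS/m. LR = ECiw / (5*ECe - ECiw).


LR = ECiw / (5*ECe - ECiw)
LR = 3.06 / (5*3.5 - 3.06)
LR = 3.06 / 14.4400

0.2119


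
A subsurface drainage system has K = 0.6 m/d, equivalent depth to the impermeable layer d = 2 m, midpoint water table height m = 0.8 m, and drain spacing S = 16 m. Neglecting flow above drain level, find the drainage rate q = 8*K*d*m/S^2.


q = 8*K*d*m/S^2
q = 8*0.6*2*0.8/16^2
q = 7.6800 / 256

0.0300 m/d


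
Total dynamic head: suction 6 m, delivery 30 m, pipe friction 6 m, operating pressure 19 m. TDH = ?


TDH = Hs + Hd + hf + Hp = 6 + 30 + 6 + 19 = 61

61 m


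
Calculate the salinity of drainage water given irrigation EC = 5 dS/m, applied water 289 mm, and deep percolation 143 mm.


EC_dw = EC_iw * D_iw / D_dw
EC_dw = 5 * 289 / 143
EC_dw = 1445 / 143

10.1049 dS/m


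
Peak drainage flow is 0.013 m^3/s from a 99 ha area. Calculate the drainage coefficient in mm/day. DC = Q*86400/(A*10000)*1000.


DC = Q * 86400 / (A * 10000) * 1000
DC = 0.013 * 86400 / (99 * 10000) * 1000
DC = 1123200.0000 / 990000

1.1345 mm/day


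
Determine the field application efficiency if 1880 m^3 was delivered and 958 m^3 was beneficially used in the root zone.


Ea = V_root / V_field * 100 = 958 / 1880 * 100 = 50.9574%

50.9574 %


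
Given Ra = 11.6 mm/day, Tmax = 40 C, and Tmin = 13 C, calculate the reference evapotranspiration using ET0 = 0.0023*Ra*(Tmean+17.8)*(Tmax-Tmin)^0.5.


Tmean = (Tmax + Tmin)/2 = (40 + 13)/2 = 26.5
ET0 = 0.0023 * 11.6 * (26.5 + 17.8) * sqrt(40 - 13)
ET0 = 0.0023 * 11.6 * 44.3 * 5.196152

6.1415 mm/day


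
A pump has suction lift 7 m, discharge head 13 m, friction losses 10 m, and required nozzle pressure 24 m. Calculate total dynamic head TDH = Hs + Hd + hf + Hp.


TDH = Hs + Hd + hf + Hp = 7 + 13 + 10 + 24 = 54

54 m


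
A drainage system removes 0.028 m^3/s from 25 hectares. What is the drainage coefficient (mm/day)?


DC = Q * 86400 / (A * 10000) * 1000
DC = 0.028 * 86400 / (25 * 10000) * 1000
DC = 2419200.0000 / 250000

9.6768 mm/day


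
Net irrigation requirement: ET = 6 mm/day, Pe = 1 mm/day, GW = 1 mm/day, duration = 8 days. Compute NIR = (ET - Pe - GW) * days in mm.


Daily deficit = ET - Pe - GW = 6 - 1 - 1 = 4 mm/day
NIR = 4 * 8 = 32 mm

32.0000 mm


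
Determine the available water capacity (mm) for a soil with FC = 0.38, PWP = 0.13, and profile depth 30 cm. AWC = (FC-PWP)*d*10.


AWC = (FC - PWP) * d * 10
AWC = (0.38 - 0.13) * 30 * 10
AWC = 0.2500 * 30 * 10

75.0000 mm


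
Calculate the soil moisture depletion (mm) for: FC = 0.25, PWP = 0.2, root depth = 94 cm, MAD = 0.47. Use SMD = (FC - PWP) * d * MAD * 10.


SMD = (FC - PWP) * d * MAD * 10
SMD = (0.25 - 0.2) * 94 * 0.47 * 10
SMD = 0.0500 * 94 * 0.47 * 10

22.0900 mm


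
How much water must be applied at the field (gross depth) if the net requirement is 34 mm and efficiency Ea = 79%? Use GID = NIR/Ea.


Ea = 79% = 0.79
GID = NIR / Ea = 34 / 0.79 = 43.0380 mm

43.0380 mm


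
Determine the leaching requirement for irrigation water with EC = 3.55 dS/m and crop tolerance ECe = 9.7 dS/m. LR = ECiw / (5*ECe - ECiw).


LR = ECiw / (5*ECe - ECiw)
LR = 3.55 / (5*9.7 - 3.55)
LR = 3.55 / 44.9500

0.0790


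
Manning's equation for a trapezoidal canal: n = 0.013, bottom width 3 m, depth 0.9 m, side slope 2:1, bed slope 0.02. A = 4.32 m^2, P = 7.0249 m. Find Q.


R = A/P = 4.32/7.0249 = 0.614955
Q = (1/0.013) * 4.32 * 0.614955^(2/3) * 0.02^0.5

33.9848 m^3/s


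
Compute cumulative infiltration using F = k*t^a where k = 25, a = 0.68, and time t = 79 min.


F = k * t^a = 25 * 79^0.68
F = 25 * 19.515803

487.8951 mm


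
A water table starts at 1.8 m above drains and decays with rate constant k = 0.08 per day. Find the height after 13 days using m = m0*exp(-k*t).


m = m0 * exp(-k*t)
m = 1.8 * exp(-0.08 * 13)
m = 1.8 * exp(-1.0400)

0.6362 m


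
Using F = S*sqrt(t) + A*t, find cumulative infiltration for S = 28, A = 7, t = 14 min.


F = S*sqrt(t) + A*t
F = 28*sqrt(14) + 7*14
F = 28*3.741657 + 98

202.7664 mm


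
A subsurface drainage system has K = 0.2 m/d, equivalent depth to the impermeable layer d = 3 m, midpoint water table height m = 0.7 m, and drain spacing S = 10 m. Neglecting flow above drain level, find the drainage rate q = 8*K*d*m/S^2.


q = 8*K*d*m/S^2
q = 8*0.2*3*0.7/10^2
q = 3.3600 / 100

0.0336 m/d


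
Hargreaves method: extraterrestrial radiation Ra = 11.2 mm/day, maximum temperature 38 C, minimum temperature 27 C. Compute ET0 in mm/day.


Tmean = (Tmax + Tmin)/2 = (38 + 27)/2 = 32.5
ET0 = 0.0023 * 11.2 * (32.5 + 17.8) * sqrt(38 - 27)
ET0 = 0.0023 * 11.2 * 50.3 * 3.316625

4.2974 mm/day


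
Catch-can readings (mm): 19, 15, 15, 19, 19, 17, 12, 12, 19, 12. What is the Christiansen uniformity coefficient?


mean = 15.900000 mm
MAD = 2.700000 mm
CU = (1 - 2.700000/15.900000)*100

83.0189 %


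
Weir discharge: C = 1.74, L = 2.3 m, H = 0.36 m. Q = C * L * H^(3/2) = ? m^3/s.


Q = C * L * H^(3/2) = 1.74 * 2.3 * 0.36^1.5 = 1.74 * 2.3 * 0.216000

0.8644 m^3/s


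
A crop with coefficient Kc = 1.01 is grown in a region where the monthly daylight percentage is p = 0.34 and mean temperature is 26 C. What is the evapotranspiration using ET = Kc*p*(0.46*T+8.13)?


ET = Kc * p * (0.46*T + 8.13)
ET = 1.01 * 0.34 * (0.46*26 + 8.13)
ET = 1.01 * 0.34 * 20.0900

6.8989 mm/day


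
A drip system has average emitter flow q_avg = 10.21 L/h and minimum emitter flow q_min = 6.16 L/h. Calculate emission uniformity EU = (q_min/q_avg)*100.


EU = (q_min/q_avg)*100 = (6.16/10.21)*100 = 60.3330%

60.3330 %


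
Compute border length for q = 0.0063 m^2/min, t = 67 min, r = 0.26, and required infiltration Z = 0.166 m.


L = q*t/((1+r)*Z)
L = 0.0063*67/((1+0.26)*0.166)
L = 0.4221/0.20916

2.0181 m


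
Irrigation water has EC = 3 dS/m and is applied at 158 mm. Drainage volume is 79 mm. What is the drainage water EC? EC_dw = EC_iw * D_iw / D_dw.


EC_dw = EC_iw * D_iw / D_dw
EC_dw = 3 * 158 / 79
EC_dw = 474 / 79

6.0000 dS/m


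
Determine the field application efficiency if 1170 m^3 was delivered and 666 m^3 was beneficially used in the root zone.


Ea = V_root / V_field * 100 = 666 / 1170 * 100 = 56.9231%

56.9231 %


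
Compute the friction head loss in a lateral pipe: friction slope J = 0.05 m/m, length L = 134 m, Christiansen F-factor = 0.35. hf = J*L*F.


hf = J * L * F = 0.05 * 134 * 0.35 = 2.3450 m

2.3450 m


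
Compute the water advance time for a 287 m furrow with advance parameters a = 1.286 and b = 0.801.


t = (L/a)^(1/b)
t = (287/1.286)^(1/0.801)
t = 223.172628^(1/0.801)

855.3345 min


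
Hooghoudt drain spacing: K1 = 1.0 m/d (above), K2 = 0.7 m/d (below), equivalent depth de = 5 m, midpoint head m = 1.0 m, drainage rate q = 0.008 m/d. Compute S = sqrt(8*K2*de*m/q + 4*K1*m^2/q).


S^2 = 8*K2*de*m/q + 4*K1*m^2/q
S^2 = 8*0.7*5*1.0/0.008 + 4*1.0*1.0^2/0.008
S = sqrt(4000.0000)

63.2456 m


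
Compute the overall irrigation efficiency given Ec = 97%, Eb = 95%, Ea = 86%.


Ec = 0.97, Eb = 0.95, Ea = 0.86
E = 0.97 * 0.95 * 0.86 * 100 = 79.2490%

79.2490 %


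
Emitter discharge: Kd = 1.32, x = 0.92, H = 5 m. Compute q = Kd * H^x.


q = Kd * H^x = 1.32 * 5^0.92 = 1.32 * 4.395947

5.8027 L/h


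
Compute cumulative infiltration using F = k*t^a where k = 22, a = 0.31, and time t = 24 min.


F = k * t^a = 22 * 24^0.31
F = 22 * 2.678339

58.9235 mm


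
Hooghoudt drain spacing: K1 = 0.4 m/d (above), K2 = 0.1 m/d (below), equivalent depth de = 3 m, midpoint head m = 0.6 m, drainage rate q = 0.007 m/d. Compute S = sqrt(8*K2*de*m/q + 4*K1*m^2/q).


S^2 = 8*K2*de*m/q + 4*K1*m^2/q
S^2 = 8*0.1*3*0.6/0.007 + 4*0.4*0.6^2/0.007
S = sqrt(288.0000)

16.9706 m


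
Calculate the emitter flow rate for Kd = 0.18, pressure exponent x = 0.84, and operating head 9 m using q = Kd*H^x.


q = Kd * H^x = 0.18 * 9^0.84 = 0.18 * 6.332332

1.1398 L/h


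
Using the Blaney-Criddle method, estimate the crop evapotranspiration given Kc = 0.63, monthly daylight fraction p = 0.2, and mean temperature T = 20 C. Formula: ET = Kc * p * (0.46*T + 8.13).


ET = Kc * p * (0.46*T + 8.13)
ET = 0.63 * 0.2 * (0.46*20 + 8.13)
ET = 0.63 * 0.2 * 17.3300

2.1836 mm/day


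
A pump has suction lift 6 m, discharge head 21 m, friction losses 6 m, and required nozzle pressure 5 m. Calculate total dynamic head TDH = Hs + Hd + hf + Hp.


TDH = Hs + Hd + hf + Hp = 6 + 21 + 6 + 5 = 38

38 m


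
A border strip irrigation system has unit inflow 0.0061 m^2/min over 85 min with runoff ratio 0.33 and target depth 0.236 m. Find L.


L = q*t/((1+r)*Z)
L = 0.0061*85/((1+0.33)*0.236)
L = 0.5185/0.31388

1.6519 m


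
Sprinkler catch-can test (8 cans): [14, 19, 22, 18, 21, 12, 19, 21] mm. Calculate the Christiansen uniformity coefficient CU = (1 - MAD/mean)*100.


mean = 18.250000 mm
MAD = 2.687500 mm
CU = (1 - 2.687500/18.250000)*100

85.2740 %


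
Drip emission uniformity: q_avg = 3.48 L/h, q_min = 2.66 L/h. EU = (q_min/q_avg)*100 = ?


EU = (q_min/q_avg)*100 = (2.66/3.48)*100 = 76.4368%

76.4368 %


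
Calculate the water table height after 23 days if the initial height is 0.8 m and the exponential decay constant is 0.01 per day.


m = m0 * exp(-k*t)
m = 0.8 * exp(-0.01 * 23)
m = 0.8 * exp(-0.2300)

0.6356 m


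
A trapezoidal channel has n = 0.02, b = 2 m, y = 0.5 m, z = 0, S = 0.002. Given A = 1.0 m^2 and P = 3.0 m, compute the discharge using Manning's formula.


R = A/P = 1.0/3.0 = 0.333333
Q = (1/0.02) * 1.0 * 0.333333^(2/3) * 0.002^0.5

1.0750 m^3/s


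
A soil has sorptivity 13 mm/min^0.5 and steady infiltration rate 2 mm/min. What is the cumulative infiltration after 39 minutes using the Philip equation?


F = S*sqrt(t) + A*t
F = 13*sqrt(39) + 2*39
F = 13*6.244998 + 78

159.1850 mm


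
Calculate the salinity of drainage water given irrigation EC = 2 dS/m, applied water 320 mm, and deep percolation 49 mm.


EC_dw = EC_iw * D_iw / D_dw
EC_dw = 2 * 320 / 49
EC_dw = 640 / 49

13.0612 dS/m


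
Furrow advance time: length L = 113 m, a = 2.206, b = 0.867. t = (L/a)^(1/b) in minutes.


t = (L/a)^(1/b)
t = (113/2.206)^(1/0.867)
t = 51.223935^(1/0.867)

93.6937 min


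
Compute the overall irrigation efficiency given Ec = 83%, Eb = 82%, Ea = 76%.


Ec = 0.83, Eb = 0.82, Ea = 0.76
E = 0.83 * 0.82 * 0.76 * 100 = 51.7256%

51.7256 %


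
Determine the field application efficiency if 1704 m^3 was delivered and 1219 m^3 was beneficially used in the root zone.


Ea = V_root / V_field * 100 = 1219 / 1704 * 100 = 71.5376%

71.5376 %


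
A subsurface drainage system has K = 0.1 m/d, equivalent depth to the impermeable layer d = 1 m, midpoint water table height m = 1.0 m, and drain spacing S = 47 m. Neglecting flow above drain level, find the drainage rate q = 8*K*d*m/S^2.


q = 8*K*d*m/S^2
q = 8*0.1*1*1.0/47^2
q = 0.8000 / 2209

3.6215e-04 m/d


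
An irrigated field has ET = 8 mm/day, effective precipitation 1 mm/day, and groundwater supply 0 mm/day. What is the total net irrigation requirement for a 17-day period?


Daily deficit = ET - Pe - GW = 8 - 1 - 0 = 7 mm/day
NIR = 7 * 17 = 119 mm

119.0000 mm


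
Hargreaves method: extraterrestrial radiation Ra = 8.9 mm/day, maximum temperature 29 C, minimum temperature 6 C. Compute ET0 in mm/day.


Tmean = (Tmax + Tmin)/2 = (29 + 6)/2 = 17.5
ET0 = 0.0023 * 8.9 * (17.5 + 17.8) * sqrt(29 - 6)
ET0 = 0.0023 * 8.9 * 35.3 * 4.795832

3.4654 mm/day
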